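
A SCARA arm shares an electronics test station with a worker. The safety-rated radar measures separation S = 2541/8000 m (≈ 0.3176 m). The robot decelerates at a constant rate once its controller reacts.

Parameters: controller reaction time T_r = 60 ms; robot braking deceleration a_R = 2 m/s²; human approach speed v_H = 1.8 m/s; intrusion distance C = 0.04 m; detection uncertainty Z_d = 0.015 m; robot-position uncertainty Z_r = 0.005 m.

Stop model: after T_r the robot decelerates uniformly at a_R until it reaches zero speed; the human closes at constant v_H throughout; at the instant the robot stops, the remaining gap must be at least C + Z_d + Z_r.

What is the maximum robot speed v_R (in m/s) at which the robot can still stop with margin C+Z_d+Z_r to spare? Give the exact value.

v_R_max = 3/20 m/s = 0.1500 m/s

collect terms ⇒ (1/4)·v_R² + (24/25)·v_R + (-1197/8000) = 0
  disc = (24/25)² − 4·(1/4)·(-1197/8000) = 42849/40000 ; √disc = 207/200
  v_R = (−(24/25) + 207/200) / (2·(1/4)) = 3/20 m/s
check:
T_s = v_R/a_R = (3/20)/2 = 0.0750 s
robot in T_r: 0.1500·0.0600 = 0.0090 m
braking distance = 0.1500²/(2·2.0000) = 0.0056 m
human closes 1.8000·0.1350 = 0.2430 m
residual clearance needed = 0.0400+0.0150+0.0050 = 0.0600 m
sum ≈ 0.0090+0.0056+0.2430+0.0600 ≈ 0.3176 m = S ✓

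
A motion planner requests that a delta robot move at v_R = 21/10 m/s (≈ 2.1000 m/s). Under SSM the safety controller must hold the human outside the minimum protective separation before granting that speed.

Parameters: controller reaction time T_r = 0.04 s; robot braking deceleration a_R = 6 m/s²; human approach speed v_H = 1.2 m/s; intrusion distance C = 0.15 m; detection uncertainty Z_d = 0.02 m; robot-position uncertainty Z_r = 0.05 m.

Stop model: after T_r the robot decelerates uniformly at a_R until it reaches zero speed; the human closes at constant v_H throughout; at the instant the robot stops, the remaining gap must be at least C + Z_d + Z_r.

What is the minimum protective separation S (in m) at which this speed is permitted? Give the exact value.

braking lasts T_s = (21/10)/6 = 0.3500 s
robot in T_r: 2.1000·0.0400 = 0.0840 m
robot covers 2.1000·0.3500 − ½·6.0000·0.3500² = 0.3675 m while stopping
human over T_r+T_s: 1.2000·(0.0400+0.3500) = 0.4680 m
C+Z_d+Z_r = 0.1500+0.0200+0.0500 = 0.2200 m
S_min ≈ 0.0840+0.3675+0.4680+0.2200  ⇒  S_min = 2279/2000 m

S_min = 2279/2000 m = 1.1395 m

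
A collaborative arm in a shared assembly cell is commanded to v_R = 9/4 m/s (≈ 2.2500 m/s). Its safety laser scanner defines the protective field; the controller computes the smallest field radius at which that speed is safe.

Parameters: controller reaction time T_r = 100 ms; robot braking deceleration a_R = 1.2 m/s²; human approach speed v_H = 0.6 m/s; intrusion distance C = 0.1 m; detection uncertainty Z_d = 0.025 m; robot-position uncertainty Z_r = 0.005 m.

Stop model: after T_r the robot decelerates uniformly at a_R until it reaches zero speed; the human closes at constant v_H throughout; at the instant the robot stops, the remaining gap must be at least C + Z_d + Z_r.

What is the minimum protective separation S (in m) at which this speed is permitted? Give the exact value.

T_s = v_R/a_R = (9/4)/(6/5) = 1.8750 s
robot in T_r: 2.2500·0.1000 = 0.2250 m
braking distance = 2.2500²/(2·1.2000) = 2.1094 m
human over T_r+T_s: 0.6000·(0.1000+1.8750) = 1.1850 m
residual clearance needed = 0.1000+0.0250+0.0050 = 0.1300 m
S_min ≈ 0.2250+2.1094+1.1850+0.1300  ⇒  S_min = 5839/1600 m

S_min = 5839/1600 m = 3.6494 m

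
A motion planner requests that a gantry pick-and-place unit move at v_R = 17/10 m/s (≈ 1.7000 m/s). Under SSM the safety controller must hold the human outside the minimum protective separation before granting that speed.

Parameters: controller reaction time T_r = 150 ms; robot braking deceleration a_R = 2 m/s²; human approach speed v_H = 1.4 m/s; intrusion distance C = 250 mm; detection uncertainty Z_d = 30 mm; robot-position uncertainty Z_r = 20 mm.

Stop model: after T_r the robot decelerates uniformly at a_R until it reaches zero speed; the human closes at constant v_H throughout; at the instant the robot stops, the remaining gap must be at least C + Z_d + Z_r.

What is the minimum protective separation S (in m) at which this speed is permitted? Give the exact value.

stop time T_s = (17/10)/2 = 0.8500 s
robot in T_r: 1.7000·0.1500 = 0.2550 m
braking distance = 1.7000²/(2·2.0000) = 0.7225 m
person approaches 1.4000·(0.1500+0.8500) = 1.4000 m
C+Z_d+Z_r = 0.2500+0.0300+0.0200 = 0.3000 m
S_min ≈ 0.2550+0.7225+1.4000+0.3000  ⇒  S_min = 1071/400 m

S_min = 1071/400 m = 2.6775 m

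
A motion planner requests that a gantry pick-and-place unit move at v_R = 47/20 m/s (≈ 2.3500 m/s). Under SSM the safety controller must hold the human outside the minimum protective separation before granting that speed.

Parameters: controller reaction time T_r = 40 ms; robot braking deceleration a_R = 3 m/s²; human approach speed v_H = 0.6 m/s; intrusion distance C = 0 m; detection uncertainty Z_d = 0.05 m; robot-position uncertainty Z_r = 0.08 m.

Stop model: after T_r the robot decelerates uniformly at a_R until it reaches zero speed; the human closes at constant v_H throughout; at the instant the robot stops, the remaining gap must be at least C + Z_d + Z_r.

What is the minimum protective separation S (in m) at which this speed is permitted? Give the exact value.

S_min = 19661/12000 m = 1.6384 m

braking lasts T_s = (47/20)/3 = 0.7833 s
robot covers v_R·T_r = 2.3500·0.0400 = 0.0940 m before braking
braking distance = 2.3500²/(2·3.0000) = 0.9204 m
human over T_r+T_s: 0.6000·(0.0400+0.7833) = 0.4940 m
C+Z_d+Z_r = 0.0000+0.0500+0.0800 = 0.1300 m
S_min ≈ 0.0940+0.9204+0.4940+0.1300  ⇒  S_min = 19661/12000 m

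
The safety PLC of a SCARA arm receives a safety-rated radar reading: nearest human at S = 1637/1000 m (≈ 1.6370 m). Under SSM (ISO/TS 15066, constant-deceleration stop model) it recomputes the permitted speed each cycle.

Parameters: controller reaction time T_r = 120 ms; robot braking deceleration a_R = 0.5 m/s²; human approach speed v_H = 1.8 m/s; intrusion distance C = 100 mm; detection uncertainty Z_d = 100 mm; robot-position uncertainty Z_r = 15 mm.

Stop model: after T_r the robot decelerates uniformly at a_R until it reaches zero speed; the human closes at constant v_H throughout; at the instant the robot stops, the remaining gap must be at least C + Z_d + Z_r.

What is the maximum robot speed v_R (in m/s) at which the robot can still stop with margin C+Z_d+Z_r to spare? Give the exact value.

v_R_max = 3/10 m/s = 0.3000 m/s

collect terms ⇒ (1)·v_R² + (93/25)·v_R + (-603/500) = 0
  disc = (93/25)² − 4·(1)·(-603/500) = 11664/625 ; √disc = 108/25
  v_R = (−(93/25) + 108/25) / (2·(1)) = 3/10 m/s
check:
braking lasts T_s = (3/10)/(1/2) = 0.6000 s
robot in T_r: 0.3000·0.1200 = 0.0360 m
robot under decel: 0.3000²/(2·0.5000) = 0.0900 m
human over T_r+T_s: 1.8000·(0.1200+0.6000) = 1.2960 m
margins: 0.1000+0.1000+0.0150 = 0.2150 m
sum ≈ 0.0360+0.0900+1.2960+0.2150 ≈ 1.6370 m = S ✓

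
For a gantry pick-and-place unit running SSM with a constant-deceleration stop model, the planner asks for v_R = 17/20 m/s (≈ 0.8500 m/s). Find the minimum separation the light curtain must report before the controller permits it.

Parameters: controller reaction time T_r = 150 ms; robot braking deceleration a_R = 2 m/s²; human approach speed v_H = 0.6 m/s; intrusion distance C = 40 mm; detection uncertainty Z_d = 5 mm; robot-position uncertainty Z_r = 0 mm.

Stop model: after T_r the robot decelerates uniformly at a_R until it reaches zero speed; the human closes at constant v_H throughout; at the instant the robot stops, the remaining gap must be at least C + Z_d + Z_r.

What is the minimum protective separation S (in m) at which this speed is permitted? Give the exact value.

T_s = v_R/a_R = (17/20)/2 = 0.4250 s
reaction-phase robot travel = 0.8500·0.1500 = 0.1275 m
robot covers 0.8500·0.4250 − ½·2.0000·0.4250² = 0.1806 m while stopping
human closes 0.6000·0.5750 = 0.3450 m
residual clearance needed = 0.0400+0.0050+0.0000 = 0.0450 m
S_min ≈ 0.1275+0.1806+0.3450+0.0450  ⇒  S_min = 1117/1600 m

S_min = 1117/1600 m = 0.6981 m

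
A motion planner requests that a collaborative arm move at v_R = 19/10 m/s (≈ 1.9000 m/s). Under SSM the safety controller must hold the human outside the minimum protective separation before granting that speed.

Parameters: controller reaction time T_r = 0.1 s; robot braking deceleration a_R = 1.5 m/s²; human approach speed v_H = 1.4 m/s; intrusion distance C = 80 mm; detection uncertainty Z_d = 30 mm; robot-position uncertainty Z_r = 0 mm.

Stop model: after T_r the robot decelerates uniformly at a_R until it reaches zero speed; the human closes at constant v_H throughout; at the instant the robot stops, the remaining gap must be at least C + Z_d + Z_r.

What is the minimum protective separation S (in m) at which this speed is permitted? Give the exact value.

braking lasts T_s = (19/10)/(3/2) = 1.2667 s
reaction-phase robot travel = 1.9000·0.1000 = 0.1900 m
robot under decel: 1.9000²/(2·1.5000) = 1.2033 m
human closes 1.4000·1.3667 = 1.9133 m
C+Z_d+Z_r = 0.0800+0.0300+0.0000 = 0.1100 m
S_min ≈ 0.1900+1.2033+1.9133+0.1100  ⇒  S_min = 41/12 m

S_min = 41/12 m = 3.4167 m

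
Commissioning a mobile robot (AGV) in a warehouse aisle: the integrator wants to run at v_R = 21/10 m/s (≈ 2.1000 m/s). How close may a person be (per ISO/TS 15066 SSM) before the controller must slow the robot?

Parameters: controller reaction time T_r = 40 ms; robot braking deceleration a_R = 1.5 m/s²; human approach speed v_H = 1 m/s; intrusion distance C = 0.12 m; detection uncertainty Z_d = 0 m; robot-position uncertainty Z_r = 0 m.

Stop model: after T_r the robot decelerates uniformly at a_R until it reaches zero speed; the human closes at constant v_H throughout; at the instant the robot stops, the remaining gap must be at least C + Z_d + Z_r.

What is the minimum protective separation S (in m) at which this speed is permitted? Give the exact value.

braking lasts T_s = (21/10)/(3/2) = 1.4000 s
reaction-phase robot travel = 2.1000·0.0400 = 0.0840 m
robot covers 2.1000·1.4000 − ½·1.5000·1.4000² = 1.4700 m while stopping
human over T_r+T_s: 1.0000·(0.0400+1.4000) = 1.4400 m
C+Z_d+Z_r = 0.1200+0.0000+0.0000 = 0.1200 m
S_min ≈ 0.0840+1.4700+1.4400+0.1200  ⇒  S_min = 1557/500 m

S_min = 1557/500 m = 3.1140 m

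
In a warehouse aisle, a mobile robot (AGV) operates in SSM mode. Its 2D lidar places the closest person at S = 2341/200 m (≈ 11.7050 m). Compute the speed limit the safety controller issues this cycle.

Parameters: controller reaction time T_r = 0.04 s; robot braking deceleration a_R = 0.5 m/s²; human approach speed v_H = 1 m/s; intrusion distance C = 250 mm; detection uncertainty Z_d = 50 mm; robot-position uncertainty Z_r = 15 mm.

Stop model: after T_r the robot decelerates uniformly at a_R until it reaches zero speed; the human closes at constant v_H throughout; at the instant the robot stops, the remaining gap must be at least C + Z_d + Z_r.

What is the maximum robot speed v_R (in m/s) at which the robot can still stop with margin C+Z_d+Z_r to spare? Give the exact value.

quadratic (1)·v² + (51/25)·v + (-227/20) = 0
  disc = (51/25)² − 4·(1)·(-227/20) = 30976/625 ; √disc = 176/25
  v_R = (−(51/25) + 176/25) / (2·(1)) = 5/2 m/s
check:
braking lasts T_s = (5/2)/(1/2) = 5.0000 s
reaction-phase robot travel = 2.5000·0.0400 = 0.1000 m
braking distance = 2.5000²/(2·0.5000) = 6.2500 m
person approaches 1.0000·(0.0400+5.0000) = 5.0400 m
residual clearance needed = 0.2500+0.0500+0.0150 = 0.3150 m
sum ≈ 0.1000+6.2500+5.0400+0.3150 ≈ 11.7050 m = S ✓

v_R_max = 5/2 m/s = 2.5000 m/s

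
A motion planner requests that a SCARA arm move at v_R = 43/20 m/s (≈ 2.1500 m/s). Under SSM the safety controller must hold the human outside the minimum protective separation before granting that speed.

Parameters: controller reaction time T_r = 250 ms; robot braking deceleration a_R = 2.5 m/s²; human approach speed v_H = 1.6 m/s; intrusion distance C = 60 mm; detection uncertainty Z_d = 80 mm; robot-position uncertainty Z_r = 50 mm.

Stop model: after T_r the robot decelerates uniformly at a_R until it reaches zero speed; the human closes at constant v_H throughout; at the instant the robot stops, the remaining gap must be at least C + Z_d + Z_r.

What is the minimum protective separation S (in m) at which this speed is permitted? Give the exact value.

S_min = 857/250 m = 3.4280 m

stop time T_s = (43/20)/(5/2) = 0.8600 s
reaction-phase robot travel = 2.1500·0.2500 = 0.5375 m
braking distance = 2.1500²/(2·2.5000) = 0.9245 m
human closes 1.6000·1.1100 = 1.7760 m
margins: 0.0600+0.0800+0.0500 = 0.1900 m
S_min ≈ 0.5375+0.9245+1.7760+0.1900  ⇒  S_min = 857/250 m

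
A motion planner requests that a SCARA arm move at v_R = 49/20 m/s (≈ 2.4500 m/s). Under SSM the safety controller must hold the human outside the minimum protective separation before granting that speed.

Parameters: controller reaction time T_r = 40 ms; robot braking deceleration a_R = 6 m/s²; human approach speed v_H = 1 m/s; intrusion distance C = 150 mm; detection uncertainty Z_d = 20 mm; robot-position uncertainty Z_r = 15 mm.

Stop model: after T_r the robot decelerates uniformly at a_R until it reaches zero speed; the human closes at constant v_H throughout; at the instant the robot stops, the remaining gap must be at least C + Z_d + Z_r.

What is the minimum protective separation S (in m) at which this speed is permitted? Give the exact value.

S_min = 29557/24000 m = 1.2315 m

stop time T_s = (49/20)/6 = 0.4083 s
reaction-phase robot travel = 2.4500·0.0400 = 0.0980 m
robot covers 2.4500·0.4083 − ½·6.0000·0.4083² = 0.5002 m while stopping
human closes 1.0000·0.4483 = 0.4483 m
C+Z_d+Z_r = 0.1500+0.0200+0.0150 = 0.1850 m
S_min ≈ 0.0980+0.5002+0.4483+0.1850  ⇒  S_min = 29557/24000 m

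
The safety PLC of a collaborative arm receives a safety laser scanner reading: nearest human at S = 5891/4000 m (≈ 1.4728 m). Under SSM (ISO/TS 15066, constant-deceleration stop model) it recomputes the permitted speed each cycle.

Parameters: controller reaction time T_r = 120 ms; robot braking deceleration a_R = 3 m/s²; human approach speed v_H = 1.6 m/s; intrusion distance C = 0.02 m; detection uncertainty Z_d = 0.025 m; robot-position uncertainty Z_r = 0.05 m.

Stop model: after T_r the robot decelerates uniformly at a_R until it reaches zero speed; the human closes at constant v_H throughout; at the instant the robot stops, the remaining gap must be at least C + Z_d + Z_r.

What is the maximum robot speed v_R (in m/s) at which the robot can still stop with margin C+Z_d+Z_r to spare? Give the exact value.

v_R_max = 27/20 m/s = 1.3500 m/s

at the boundary: (1/6)·v² + (49/75)·v + (-4743/4000) = 0
  disc = (49/75)² − 4·(1/6)·(-4743/4000) = 109561/90000 ; √disc = 331/300
  v_R = (−(49/75) + 331/300) / (2·(1/6)) = 27/20 m/s
check:
braking lasts T_s = (27/20)/3 = 0.4500 s
reaction-phase robot travel = 1.3500·0.1200 = 0.1620 m
robot covers 1.3500·0.4500 − ½·3.0000·0.4500² = 0.3038 m while stopping
human closes 1.6000·0.5700 = 0.9120 m
C+Z_d+Z_r = 0.0200+0.0250+0.0500 = 0.0950 m
sum ≈ 0.1620+0.3038+0.9120+0.0950 ≈ 1.4728 m = S ✓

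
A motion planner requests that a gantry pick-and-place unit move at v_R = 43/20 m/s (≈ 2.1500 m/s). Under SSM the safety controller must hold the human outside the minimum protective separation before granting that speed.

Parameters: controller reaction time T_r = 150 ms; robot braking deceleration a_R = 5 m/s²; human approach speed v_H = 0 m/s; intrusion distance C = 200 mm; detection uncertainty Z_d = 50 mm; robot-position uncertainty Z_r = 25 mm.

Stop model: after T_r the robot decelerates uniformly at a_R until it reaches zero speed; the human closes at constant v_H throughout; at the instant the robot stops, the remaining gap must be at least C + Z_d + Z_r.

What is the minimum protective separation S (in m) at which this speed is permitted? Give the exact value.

S_min = 4239/4000 m = 1.0597 m

braking lasts T_s = (43/20)/5 = 0.4300 s
robot covers v_R·T_r = 2.1500·0.1500 = 0.3225 m before braking
robot under decel: 2.1500²/(2·5.0000) = 0.4622 m
human over T_r+T_s: 0.0000·(0.1500+0.4300) = 0.0000 m
C+Z_d+Z_r = 0.2000+0.0500+0.0250 = 0.2750 m
S_min ≈ 0.3225+0.4622+0.0000+0.2750  ⇒  S_min = 4239/4000 m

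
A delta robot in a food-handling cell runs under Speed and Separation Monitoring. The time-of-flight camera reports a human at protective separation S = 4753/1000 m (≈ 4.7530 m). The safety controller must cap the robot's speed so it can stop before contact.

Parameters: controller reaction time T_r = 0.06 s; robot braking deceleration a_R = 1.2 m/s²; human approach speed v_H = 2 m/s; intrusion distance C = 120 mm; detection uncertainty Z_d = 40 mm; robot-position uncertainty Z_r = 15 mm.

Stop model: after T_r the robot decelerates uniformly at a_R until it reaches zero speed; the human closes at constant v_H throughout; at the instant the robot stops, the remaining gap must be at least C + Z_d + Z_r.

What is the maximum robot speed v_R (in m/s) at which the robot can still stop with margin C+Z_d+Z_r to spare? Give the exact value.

collect terms ⇒ (5/12)·v_R² + (259/150)·v_R + (-2229/500) = 0
  disc = (259/150)² − 4·(5/12)·(-2229/500) = 58564/5625 ; √disc = 242/75
  v_R = (−(259/150) + 242/75) / (2·(5/12)) = 9/5 m/s
check:
braking lasts T_s = (9/5)/(6/5) = 1.5000 s
robot in T_r: 1.8000·0.0600 = 0.1080 m
braking distance = 1.8000²/(2·1.2000) = 1.3500 m
human closes 2.0000·1.5600 = 3.1200 m
C+Z_d+Z_r = 0.1200+0.0400+0.0150 = 0.1750 m
sum ≈ 0.1080+1.3500+3.1200+0.1750 ≈ 4.7530 m = S ✓

v_R_max = 9/5 m/s = 1.8000 m/s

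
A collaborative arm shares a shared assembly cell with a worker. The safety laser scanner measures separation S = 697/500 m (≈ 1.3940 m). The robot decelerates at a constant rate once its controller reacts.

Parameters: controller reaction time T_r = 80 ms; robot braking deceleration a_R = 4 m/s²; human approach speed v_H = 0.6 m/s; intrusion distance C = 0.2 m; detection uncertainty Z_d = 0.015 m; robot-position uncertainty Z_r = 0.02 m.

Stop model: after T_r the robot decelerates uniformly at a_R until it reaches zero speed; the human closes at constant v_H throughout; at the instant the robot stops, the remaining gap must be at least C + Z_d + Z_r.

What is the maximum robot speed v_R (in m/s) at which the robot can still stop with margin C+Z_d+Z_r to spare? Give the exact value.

v_R_max = 11/5 m/s = 2.2000 m/s

collect terms ⇒ (1/8)·v_R² + (23/100)·v_R + (-1111/1000) = 0
  disc = (23/100)² − 4·(1/8)·(-1111/1000) = 1521/2500 ; √disc = 39/50
  v_R = (−(23/100) + 39/50) / (2·(1/8)) = 11/5 m/s
check:
T_s = v_R/a_R = (11/5)/4 = 0.5500 s
robot covers v_R·T_r = 2.2000·0.0800 = 0.1760 m before braking
robot under decel: 2.2000²/(2·4.0000) = 0.6050 m
human closes 0.6000·0.6300 = 0.3780 m
C+Z_d+Z_r = 0.2000+0.0150+0.0200 = 0.2350 m
sum ≈ 0.1760+0.6050+0.3780+0.2350 ≈ 1.3940 m = S ✓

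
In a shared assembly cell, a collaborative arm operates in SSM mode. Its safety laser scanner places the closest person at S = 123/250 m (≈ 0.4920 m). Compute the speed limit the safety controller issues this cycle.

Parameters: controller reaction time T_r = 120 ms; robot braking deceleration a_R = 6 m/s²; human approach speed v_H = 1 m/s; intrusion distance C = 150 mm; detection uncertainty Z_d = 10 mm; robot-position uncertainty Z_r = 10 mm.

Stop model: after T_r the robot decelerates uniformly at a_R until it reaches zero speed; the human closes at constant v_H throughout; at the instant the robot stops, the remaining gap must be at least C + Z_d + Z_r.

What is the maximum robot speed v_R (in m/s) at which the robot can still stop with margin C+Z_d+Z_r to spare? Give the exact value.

v_R_max = 3/5 m/s = 0.6000 m/s

quadratic (1/12)·v² + (43/150)·v + (-101/500) = 0
  disc = (43/150)² − 4·(1/12)·(-101/500) = 841/5625 ; √disc = 29/75
  v_R = (−(43/150) + 29/75) / (2·(1/12)) = 3/5 m/s
check:
T_s = v_R/a_R = (3/5)/6 = 0.1000 s
robot in T_r: 0.6000·0.1200 = 0.0720 m
braking distance = 0.6000²/(2·6.0000) = 0.0300 m
human over T_r+T_s: 1.0000·(0.1200+0.1000) = 0.2200 m
margins: 0.1500+0.0100+0.0100 = 0.1700 m
sum ≈ 0.0720+0.0300+0.2200+0.1700 ≈ 0.4920 m = S ✓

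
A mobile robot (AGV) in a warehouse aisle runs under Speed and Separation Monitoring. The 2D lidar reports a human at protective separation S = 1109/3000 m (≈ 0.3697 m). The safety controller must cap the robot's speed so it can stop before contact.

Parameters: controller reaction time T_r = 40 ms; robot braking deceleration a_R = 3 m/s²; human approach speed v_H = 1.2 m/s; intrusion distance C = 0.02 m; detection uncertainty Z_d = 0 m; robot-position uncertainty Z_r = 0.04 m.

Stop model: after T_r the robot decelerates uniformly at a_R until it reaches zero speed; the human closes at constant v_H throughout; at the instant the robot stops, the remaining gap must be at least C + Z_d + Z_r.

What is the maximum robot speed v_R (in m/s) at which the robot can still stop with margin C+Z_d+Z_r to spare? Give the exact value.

v_R_max = 1/2 m/s = 0.5000 m/s

quadratic (1/6)·v² + (11/25)·v + (-157/600) = 0
  disc = (11/25)² − 4·(1/6)·(-157/600) = 8281/22500 ; √disc = 91/150
  v_R = (−(11/25) + 91/150) / (2·(1/6)) = 1/2 m/s
check:
stop time T_s = (1/2)/3 = 0.1667 s
robot in T_r: 0.5000·0.0400 = 0.0200 m
robot under decel: 0.5000²/(2·3.0000) = 0.0417 m
human over T_r+T_s: 1.2000·(0.0400+0.1667) = 0.2480 m
C+Z_d+Z_r = 0.0200+0.0000+0.0400 = 0.0600 m
sum ≈ 0.0200+0.0417+0.2480+0.0600 ≈ 0.3697 m = S ✓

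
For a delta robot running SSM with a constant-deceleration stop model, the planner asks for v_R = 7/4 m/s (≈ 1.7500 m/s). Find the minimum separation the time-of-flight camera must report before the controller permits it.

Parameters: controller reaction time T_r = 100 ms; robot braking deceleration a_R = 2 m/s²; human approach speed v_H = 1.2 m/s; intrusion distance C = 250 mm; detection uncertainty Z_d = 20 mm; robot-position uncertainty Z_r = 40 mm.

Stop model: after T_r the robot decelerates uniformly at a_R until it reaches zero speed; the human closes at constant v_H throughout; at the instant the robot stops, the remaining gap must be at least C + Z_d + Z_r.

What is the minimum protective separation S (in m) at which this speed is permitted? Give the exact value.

stop time T_s = (7/4)/2 = 0.8750 s
reaction-phase robot travel = 1.7500·0.1000 = 0.1750 m
braking distance = 1.7500²/(2·2.0000) = 0.7656 m
human over T_r+T_s: 1.2000·(0.1000+0.8750) = 1.1700 m
margins: 0.2500+0.0200+0.0400 = 0.3100 m
S_min ≈ 0.1750+0.7656+1.1700+0.3100  ⇒  S_min = 3873/1600 m

S_min = 3873/1600 m = 2.4206 m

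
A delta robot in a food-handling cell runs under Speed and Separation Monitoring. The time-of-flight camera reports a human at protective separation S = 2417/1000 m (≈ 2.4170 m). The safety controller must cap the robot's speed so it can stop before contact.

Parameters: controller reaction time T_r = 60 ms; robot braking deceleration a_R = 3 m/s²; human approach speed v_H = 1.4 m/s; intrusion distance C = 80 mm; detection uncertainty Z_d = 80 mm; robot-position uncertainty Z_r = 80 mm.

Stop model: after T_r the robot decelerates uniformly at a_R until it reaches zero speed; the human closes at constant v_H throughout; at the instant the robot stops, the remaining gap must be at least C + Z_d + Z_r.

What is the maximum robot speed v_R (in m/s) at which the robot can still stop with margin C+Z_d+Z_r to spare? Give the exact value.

v_R_max = 23/10 m/s = 2.3000 m/s

at the boundary: (1/6)·v² + (79/150)·v + (-2093/1000) = 0
  disc = (79/150)² − 4·(1/6)·(-2093/1000) = 9409/5625 ; √disc = 97/75
  v_R = (−(79/150) + 97/75) / (2·(1/6)) = 23/10 m/s
check:
stop time T_s = (23/10)/3 = 0.7667 s
reaction-phase robot travel = 2.3000·0.0600 = 0.1380 m
braking distance = 2.3000²/(2·3.0000) = 0.8817 m
person approaches 1.4000·(0.0600+0.7667) = 1.1573 m
margins: 0.0800+0.0800+0.0800 = 0.2400 m
sum ≈ 0.1380+0.8817+1.1573+0.2400 ≈ 2.4170 m = S ✓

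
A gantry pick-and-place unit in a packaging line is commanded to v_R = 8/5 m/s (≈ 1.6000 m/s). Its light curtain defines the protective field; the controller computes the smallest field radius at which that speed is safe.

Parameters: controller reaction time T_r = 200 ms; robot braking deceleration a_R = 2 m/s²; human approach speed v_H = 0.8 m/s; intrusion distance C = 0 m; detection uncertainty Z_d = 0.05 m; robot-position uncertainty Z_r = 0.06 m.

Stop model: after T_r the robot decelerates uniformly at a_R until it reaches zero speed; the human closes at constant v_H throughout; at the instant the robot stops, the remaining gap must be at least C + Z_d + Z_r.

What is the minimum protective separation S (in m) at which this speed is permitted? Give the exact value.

S_min = 187/100 m = 1.8700 m

braking lasts T_s = (8/5)/2 = 0.8000 s
reaction-phase robot travel = 1.6000·0.2000 = 0.3200 m
robot covers 1.6000·0.8000 − ½·2.0000·0.8000² = 0.6400 m while stopping
person approaches 0.8000·(0.2000+0.8000) = 0.8000 m
residual clearance needed = 0.0000+0.0500+0.0600 = 0.1100 m
S_min ≈ 0.3200+0.6400+0.8000+0.1100  ⇒  S_min = 187/100 m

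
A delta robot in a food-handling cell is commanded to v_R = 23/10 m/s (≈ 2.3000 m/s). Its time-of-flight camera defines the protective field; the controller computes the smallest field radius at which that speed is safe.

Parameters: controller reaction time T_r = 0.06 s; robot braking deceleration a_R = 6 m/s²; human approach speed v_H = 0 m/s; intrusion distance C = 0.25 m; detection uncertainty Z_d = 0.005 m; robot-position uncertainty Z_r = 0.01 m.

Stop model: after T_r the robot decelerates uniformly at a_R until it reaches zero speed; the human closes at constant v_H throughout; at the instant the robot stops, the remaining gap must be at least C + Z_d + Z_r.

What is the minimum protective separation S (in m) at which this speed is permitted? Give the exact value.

T_s = v_R/a_R = (23/10)/6 = 0.3833 s
robot covers v_R·T_r = 2.3000·0.0600 = 0.1380 m before braking
robot covers 2.3000·0.3833 − ½·6.0000·0.3833² = 0.4408 m while stopping
human over T_r+T_s: 0.0000·(0.0600+0.3833) = 0.0000 m
C+Z_d+Z_r = 0.2500+0.0050+0.0100 = 0.2650 m
S_min ≈ 0.1380+0.4408+0.0000+0.2650  ⇒  S_min = 5063/6000 m

S_min = 5063/6000 m = 0.8438 m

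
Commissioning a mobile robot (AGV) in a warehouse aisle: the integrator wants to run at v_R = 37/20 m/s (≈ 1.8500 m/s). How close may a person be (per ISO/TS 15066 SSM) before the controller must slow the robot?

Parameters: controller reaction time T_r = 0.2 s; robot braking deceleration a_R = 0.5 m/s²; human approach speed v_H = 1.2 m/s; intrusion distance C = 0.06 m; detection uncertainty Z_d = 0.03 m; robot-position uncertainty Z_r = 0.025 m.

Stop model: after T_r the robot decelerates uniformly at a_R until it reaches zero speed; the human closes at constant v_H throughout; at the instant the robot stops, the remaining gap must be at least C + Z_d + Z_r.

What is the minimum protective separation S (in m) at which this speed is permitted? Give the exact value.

S_min = 687/80 m = 8.5875 m

T_s = v_R/a_R = (37/20)/(1/2) = 3.7000 s
reaction-phase robot travel = 1.8500·0.2000 = 0.3700 m
robot under decel: 1.8500²/(2·0.5000) = 3.4225 m
person approaches 1.2000·(0.2000+3.7000) = 4.6800 m
C+Z_d+Z_r = 0.0600+0.0300+0.0250 = 0.1150 m
S_min ≈ 0.3700+3.4225+4.6800+0.1150  ⇒  S_min = 687/80 m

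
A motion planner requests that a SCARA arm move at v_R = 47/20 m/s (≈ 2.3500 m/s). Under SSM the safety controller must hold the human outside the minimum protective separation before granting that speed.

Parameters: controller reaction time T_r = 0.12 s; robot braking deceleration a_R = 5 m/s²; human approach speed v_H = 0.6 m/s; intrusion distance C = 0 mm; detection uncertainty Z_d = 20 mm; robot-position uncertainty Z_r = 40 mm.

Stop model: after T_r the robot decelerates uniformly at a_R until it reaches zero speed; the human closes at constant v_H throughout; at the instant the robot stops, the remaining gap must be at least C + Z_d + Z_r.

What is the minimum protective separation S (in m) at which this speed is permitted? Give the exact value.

S_min = 4993/4000 m = 1.2483 m

T_s = v_R/a_R = (47/20)/5 = 0.4700 s
reaction-phase robot travel = 2.3500·0.1200 = 0.2820 m
robot covers 2.3500·0.4700 − ½·5.0000·0.4700² = 0.5523 m while stopping
human closes 0.6000·0.5900 = 0.3540 m
residual clearance needed = 0.0000+0.0200+0.0400 = 0.0600 m
S_min ≈ 0.2820+0.5523+0.3540+0.0600  ⇒  S_min = 4993/4000 m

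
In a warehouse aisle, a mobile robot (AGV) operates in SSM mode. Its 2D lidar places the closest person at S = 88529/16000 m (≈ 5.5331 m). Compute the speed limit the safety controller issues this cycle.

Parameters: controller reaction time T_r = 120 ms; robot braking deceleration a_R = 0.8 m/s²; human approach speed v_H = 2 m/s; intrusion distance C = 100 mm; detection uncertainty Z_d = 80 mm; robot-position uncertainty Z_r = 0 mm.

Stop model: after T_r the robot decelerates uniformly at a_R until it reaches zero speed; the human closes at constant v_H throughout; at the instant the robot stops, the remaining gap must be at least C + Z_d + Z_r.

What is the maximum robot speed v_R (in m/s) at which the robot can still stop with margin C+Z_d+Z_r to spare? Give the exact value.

v_R_max = 29/20 m/s = 1.4500 m/s

at the boundary: (5/8)·v² + (131/50)·v + (-81809/16000) = 0
  disc = (131/50)² − 4·(5/8)·(-81809/16000) = 3143529/160000 ; √disc = 1773/400
  v_R = (−(131/50) + 1773/400) / (2·(5/8)) = 29/20 m/s
check:
stop time T_s = (29/20)/(4/5) = 1.8125 s
robot in T_r: 1.4500·0.1200 = 0.1740 m
braking distance = 1.4500²/(2·0.8000) = 1.3141 m
human closes 2.0000·1.9325 = 3.8650 m
margins: 0.1000+0.0800+0.0000 = 0.1800 m
sum ≈ 0.1740+1.3141+3.8650+0.1800 ≈ 5.5331 m = S ✓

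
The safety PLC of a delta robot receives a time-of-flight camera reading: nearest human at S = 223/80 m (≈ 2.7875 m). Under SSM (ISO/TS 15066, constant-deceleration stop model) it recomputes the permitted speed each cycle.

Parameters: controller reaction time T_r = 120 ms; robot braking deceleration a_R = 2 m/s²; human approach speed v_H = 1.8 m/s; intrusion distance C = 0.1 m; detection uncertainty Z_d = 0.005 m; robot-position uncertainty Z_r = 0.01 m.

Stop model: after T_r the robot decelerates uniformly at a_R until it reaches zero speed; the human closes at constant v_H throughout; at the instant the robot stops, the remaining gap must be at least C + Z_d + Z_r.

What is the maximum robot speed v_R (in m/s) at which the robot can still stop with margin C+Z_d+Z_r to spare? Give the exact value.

v_R_max = 17/10 m/s = 1.7000 m/s

quadratic (1/4)·v² + (51/50)·v + (-4913/2000) = 0
  disc = (51/50)² − 4·(1/4)·(-4913/2000) = 34969/10000 ; √disc = 187/100
  v_R = (−(51/50) + 187/100) / (2·(1/4)) = 17/10 m/s
check:
T_s = v_R/a_R = (17/10)/2 = 0.8500 s
reaction-phase robot travel = 1.7000·0.1200 = 0.2040 m
robot covers 1.7000·0.8500 − ½·2.0000·0.8500² = 0.7225 m while stopping
person approaches 1.8000·(0.1200+0.8500) = 1.7460 m
margins: 0.1000+0.0050+0.0100 = 0.1150 m
sum ≈ 0.2040+0.7225+1.7460+0.1150 ≈ 2.7875 m = S ✓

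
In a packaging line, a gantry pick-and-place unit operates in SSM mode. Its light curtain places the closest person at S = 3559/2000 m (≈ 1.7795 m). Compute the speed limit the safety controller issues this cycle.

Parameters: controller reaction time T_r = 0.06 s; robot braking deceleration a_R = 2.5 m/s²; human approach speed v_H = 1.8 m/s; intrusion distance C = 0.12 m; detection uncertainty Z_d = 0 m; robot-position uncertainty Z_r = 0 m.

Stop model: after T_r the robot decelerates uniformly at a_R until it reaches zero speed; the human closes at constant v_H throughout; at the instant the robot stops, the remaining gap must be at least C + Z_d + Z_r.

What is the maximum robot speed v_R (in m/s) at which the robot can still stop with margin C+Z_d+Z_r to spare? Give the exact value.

v_R_max = 29/20 m/s = 1.4500 m/s

collect terms ⇒ (1/5)·v_R² + (39/50)·v_R + (-3103/2000) = 0
  disc = (39/50)² − 4·(1/5)·(-3103/2000) = 1156/625 ; √disc = 34/25
  v_R = (−(39/50) + 34/25) / (2·(1/5)) = 29/20 m/s
check:
T_s = v_R/a_R = (29/20)/(5/2) = 0.5800 s
robot in T_r: 1.4500·0.0600 = 0.0870 m
robot under decel: 1.4500²/(2·2.5000) = 0.4205 m
human closes 1.8000·0.6400 = 1.1520 m
C+Z_d+Z_r = 0.1200+0.0000+0.0000 = 0.1200 m
sum ≈ 0.0870+0.4205+1.1520+0.1200 ≈ 1.7795 m = S ✓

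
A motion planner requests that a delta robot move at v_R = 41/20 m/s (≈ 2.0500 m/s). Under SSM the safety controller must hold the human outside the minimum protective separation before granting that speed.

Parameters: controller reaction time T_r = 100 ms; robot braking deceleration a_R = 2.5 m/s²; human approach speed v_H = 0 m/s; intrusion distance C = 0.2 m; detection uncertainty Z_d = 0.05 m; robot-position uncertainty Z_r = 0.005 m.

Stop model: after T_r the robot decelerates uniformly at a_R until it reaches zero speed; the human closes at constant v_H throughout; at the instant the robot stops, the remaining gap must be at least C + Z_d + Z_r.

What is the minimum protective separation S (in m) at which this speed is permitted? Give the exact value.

T_s = v_R/a_R = (41/20)/(5/2) = 0.8200 s
robot in T_r: 2.0500·0.1000 = 0.2050 m
robot under decel: 2.0500²/(2·2.5000) = 0.8405 m
human over T_r+T_s: 0.0000·(0.1000+0.8200) = 0.0000 m
margins: 0.2000+0.0500+0.0050 = 0.2550 m
S_min ≈ 0.2050+0.8405+0.0000+0.2550  ⇒  S_min = 2601/2000 m

S_min = 2601/2000 m = 1.3005 m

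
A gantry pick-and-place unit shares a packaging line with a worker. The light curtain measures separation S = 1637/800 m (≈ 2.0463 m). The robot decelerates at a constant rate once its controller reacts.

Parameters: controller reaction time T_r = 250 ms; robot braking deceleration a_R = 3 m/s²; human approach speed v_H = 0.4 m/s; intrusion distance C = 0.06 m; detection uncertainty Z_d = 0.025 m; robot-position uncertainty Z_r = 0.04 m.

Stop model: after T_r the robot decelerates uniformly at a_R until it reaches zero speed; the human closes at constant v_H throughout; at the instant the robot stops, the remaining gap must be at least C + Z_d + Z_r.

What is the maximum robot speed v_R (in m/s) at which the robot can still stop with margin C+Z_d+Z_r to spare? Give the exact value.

v_R_max = 47/20 m/s = 2.3500 m/s

quadratic (1/6)·v² + (23/60)·v + (-1457/800) = 0
  disc = (23/60)² − 4·(1/6)·(-1457/800) = 49/36 ; √disc = 7/6
  v_R = (−(23/60) + 7/6) / (2·(1/6)) = 47/20 m/s
check:
braking lasts T_s = (47/20)/3 = 0.7833 s
robot in T_r: 2.3500·0.2500 = 0.5875 m
braking distance = 2.3500²/(2·3.0000) = 0.9204 m
human over T_r+T_s: 0.4000·(0.2500+0.7833) = 0.4133 m
residual clearance needed = 0.0600+0.0250+0.0400 = 0.1250 m
sum ≈ 0.5875+0.9204+0.4133+0.1250 ≈ 2.0463 m = S ✓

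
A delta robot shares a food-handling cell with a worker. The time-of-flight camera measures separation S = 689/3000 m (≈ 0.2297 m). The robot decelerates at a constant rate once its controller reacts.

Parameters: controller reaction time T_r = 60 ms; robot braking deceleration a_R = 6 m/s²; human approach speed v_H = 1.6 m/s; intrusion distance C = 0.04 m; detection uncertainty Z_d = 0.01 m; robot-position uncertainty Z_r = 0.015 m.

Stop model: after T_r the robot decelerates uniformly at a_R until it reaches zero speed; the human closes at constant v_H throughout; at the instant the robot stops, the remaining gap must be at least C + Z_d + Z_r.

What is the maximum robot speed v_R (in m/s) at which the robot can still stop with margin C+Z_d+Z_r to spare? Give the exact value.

at the boundary: (1/12)·v² + (49/150)·v + (-103/1500) = 0
  disc = (49/150)² − 4·(1/12)·(-103/1500) = 81/625 ; √disc = 9/25
  v_R = (−(49/150) + 9/25) / (2·(1/12)) = 1/5 m/s
check:
T_s = v_R/a_R = (1/5)/6 = 0.0333 s
robot in T_r: 0.2000·0.0600 = 0.0120 m
braking distance = 0.2000²/(2·6.0000) = 0.0033 m
human closes 1.6000·0.0933 = 0.1493 m
C+Z_d+Z_r = 0.0400+0.0100+0.0150 = 0.0650 m
sum ≈ 0.0120+0.0033+0.1493+0.0650 ≈ 0.2297 m = S ✓

v_R_max = 1/5 m/s = 0.2000 m/s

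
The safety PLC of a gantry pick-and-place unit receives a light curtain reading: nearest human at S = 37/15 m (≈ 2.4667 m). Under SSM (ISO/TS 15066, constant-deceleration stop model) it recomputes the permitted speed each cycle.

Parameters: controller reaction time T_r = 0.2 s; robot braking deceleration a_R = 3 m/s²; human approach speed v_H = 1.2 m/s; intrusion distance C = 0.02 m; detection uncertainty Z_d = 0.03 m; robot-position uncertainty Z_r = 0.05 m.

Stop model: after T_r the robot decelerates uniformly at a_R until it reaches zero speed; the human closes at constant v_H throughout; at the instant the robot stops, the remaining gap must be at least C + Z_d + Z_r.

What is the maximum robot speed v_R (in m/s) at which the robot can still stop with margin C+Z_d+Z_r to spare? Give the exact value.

at the boundary: (1/6)·v² + (3/5)·v + (-319/150) = 0
  disc = (3/5)² − 4·(1/6)·(-319/150) = 16/9 ; √disc = 4/3
  v_R = (−(3/5) + 4/3) / (2·(1/6)) = 11/5 m/s
check:
braking lasts T_s = (11/5)/3 = 0.7333 s
robot covers v_R·T_r = 2.2000·0.2000 = 0.4400 m before braking
robot under decel: 2.2000²/(2·3.0000) = 0.8067 m
person approaches 1.2000·(0.2000+0.7333) = 1.1200 m
C+Z_d+Z_r = 0.0200+0.0300+0.0500 = 0.1000 m
sum ≈ 0.4400+0.8067+1.1200+0.1000 ≈ 2.4667 m = S ✓

v_R_max = 11/5 m/s = 2.2000 m/s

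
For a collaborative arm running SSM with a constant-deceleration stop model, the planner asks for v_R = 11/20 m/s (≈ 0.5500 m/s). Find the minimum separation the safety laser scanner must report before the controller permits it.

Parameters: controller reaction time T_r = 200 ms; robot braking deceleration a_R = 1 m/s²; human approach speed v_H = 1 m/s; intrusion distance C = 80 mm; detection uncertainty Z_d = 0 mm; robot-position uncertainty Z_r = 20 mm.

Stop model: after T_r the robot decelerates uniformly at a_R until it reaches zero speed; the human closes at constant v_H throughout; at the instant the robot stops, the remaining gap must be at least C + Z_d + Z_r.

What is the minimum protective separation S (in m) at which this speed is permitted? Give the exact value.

T_s = v_R/a_R = (11/20)/1 = 0.5500 s
robot covers v_R·T_r = 0.5500·0.2000 = 0.1100 m before braking
robot covers 0.5500·0.5500 − ½·1.0000·0.5500² = 0.1512 m while stopping
human over T_r+T_s: 1.0000·(0.2000+0.5500) = 0.7500 m
C+Z_d+Z_r = 0.0800+0.0000+0.0200 = 0.1000 m
S_min ≈ 0.1100+0.1512+0.7500+0.1000  ⇒  S_min = 889/800 m

S_min = 889/800 m = 1.1113 m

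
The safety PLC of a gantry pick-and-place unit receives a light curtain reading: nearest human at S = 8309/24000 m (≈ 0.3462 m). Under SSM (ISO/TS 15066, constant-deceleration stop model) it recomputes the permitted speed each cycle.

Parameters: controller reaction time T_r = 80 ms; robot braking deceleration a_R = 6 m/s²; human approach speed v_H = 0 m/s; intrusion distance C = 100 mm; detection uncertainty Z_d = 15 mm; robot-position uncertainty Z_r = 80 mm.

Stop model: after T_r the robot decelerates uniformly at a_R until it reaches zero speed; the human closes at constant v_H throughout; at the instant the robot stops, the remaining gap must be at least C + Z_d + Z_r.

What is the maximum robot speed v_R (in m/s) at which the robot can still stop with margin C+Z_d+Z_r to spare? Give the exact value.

quadratic (1/12)·v² + (2/25)·v + (-3629/24000) = 0
  disc = (2/25)² − 4·(1/12)·(-3629/24000) = 20449/360000 ; √disc = 143/600
  v_R = (−(2/25) + 143/600) / (2·(1/12)) = 19/20 m/s
check:
T_s = v_R/a_R = (19/20)/6 = 0.1583 s
reaction-phase robot travel = 0.9500·0.0800 = 0.0760 m
braking distance = 0.9500²/(2·6.0000) = 0.0752 m
human closes 0.0000·0.2383 = 0.0000 m
margins: 0.1000+0.0150+0.0800 = 0.1950 m
sum ≈ 0.0760+0.0752+0.0000+0.1950 ≈ 0.3462 m = S ✓

v_R_max = 19/20 m/s = 0.9500 m/s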